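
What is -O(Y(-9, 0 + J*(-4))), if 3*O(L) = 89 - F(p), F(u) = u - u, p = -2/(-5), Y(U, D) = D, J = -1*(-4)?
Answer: -89/3 ≈ -29.667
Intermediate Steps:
J = 4
p = ⅖ (p = -2*(-⅕) = ⅖ ≈ 0.40000)
F(u) = 0
O(L) = 89/3 (O(L) = (89 - 1*0)/3 = (89 + 0)/3 = (⅓)*89 = 89/3)
-O(Y(-9, 0 + J*(-4))) = -1*89/3 = -89/3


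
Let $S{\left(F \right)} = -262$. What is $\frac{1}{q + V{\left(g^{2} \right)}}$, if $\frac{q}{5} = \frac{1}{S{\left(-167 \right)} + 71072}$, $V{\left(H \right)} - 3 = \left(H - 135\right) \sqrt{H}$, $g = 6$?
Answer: $- \frac{14162}{8369741} \approx -0.001692$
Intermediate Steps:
$V{\left(H \right)} = 3 + \sqrt{H} \left(-135 + H\right)$ ($V{\left(H \right)} = 3 + \left(H - 135\right) \sqrt{H} = 3 + \left(-135 + H\right) \sqrt{H} = 3 + \sqrt{H} \left(-135 + H\right)$)
$q = \frac{1}{14162}$ ($q = \frac{5}{-262 + 71072} = \frac{5}{70810} = 5 \cdot \frac{1}{70810} = \frac{1}{14162} \approx 7.0611 \cdot 10^{-5}$)
$\frac{1}{q + V{\left(g^{2} \right)}} = \frac{1}{\frac{1}{14162} + \left(3 + \left(6^{2}\right)^{\frac{3}{2}} - 135 \sqrt{6^{2}}\right)} = \frac{1}{\frac{1}{14162} + \left(3 + 36^{\frac{3}{2}} - 135 \sqrt{36}\right)} = \frac{1}{\frac{1}{14162} + \left(3 + 216 - 810\right)} = \frac{1}{\frac{1}{14162} - 591} = \frac{1}{- \frac{8369741}{14162}} = - \frac{14162}{8369741}$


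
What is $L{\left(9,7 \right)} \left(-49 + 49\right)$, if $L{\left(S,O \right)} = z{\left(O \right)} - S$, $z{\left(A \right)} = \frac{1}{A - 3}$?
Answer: $0$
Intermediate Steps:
$z{\left(A \right)} = \frac{1}{-3 + A}$
$L{\left(S,O \right)} = \frac{1}{-3 + O} - S$
$L{\left(9,7 \right)} \left(-49 + 49\right) = \frac{1 - 9 \left(-3 + 7\right)}{-3 + 7} \left(-49 + 49\right) = \frac{1 - 9 \cdot 4}{4} \cdot 0 = \frac{1 - 36}{4} \cdot 0 = \frac{1}{4} \left(-35\right) 0 = \left(- \frac{35}{4}\right) 0 = 0$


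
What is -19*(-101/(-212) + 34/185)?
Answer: -491967/39220 ≈ -12.544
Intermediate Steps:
-19*(-101/(-212) + 34/185) = -19*(-101*(-1/212) + 34*(1/185)) = -19*(101/212 + 34/185) = -19*25893/39220 = -491967/39220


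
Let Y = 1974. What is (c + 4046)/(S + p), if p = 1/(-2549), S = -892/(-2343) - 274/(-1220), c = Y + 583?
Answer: 24055437303810/2203738709 ≈ 10916.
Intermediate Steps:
c = 2557 (c = 1974 + 583 = 2557)
S = 865111/1429230 (S = -892*(-1/2343) - 274*(-1/1220) = 892/2343 + 137/610 = 865111/1429230 ≈ 0.60530)
p = -1/2549 ≈ -0.00039231
(c + 4046)/(S + p) = (2557 + 4046)/(865111/1429230 - 1/2549) = 6603/(2203738709/3643107270) = 6603*(3643107270/2203738709) = 24055437303810/2203738709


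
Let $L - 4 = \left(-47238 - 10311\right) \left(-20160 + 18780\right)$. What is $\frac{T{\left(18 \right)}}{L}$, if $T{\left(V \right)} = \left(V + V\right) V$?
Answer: $\frac{81}{9927203} \approx 8.1594 \cdot 10^{-6}$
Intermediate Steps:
$T{\left(V \right)} = 2 V^{2}$ ($T{\left(V \right)} = 2 V V = 2 V^{2}$)
$L = 79417624$ ($L = 4 + \left(-47238 - 10311\right) \left(-20160 + 18780\right) = 4 - -79417620 = 4 + 79417620 = 79417624$)
$\frac{T{\left(18 \right)}}{L} = \frac{2 \cdot 18^{2}}{79417624} = 2 \cdot 324 \cdot \frac{1}{79417624} = 648 \cdot \frac{1}{79417624} = \frac{81}{9927203}$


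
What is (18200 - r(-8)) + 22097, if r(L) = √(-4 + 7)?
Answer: 40297 - √3 ≈ 40295.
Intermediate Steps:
r(L) = √3
(18200 - r(-8)) + 22097 = (18200 - √3) + 22097 = 40297 - √3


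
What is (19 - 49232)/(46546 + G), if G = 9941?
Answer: -49213/56487 ≈ -0.87123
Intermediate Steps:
(19 - 49232)/(46546 + G) = (19 - 49232)/(46546 + 9941) = -49213/56487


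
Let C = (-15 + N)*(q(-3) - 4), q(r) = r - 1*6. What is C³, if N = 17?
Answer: -17576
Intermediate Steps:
q(r) = -6 + r (q(r) = r - 6 = -6 + r)
C = -26 (C = (-15 + 17)*((-6 - 3) - 4) = 2*(-9 - 4) = 2*(-13) = -26)
C³ = (-26)³ = -17576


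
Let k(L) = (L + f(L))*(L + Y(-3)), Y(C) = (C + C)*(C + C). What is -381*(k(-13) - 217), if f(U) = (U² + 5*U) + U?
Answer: -600837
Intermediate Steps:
Y(C) = 4*C² (Y(C) = (2*C)*(2*C) = 4*C²)
f(U) = U² + 6*U
k(L) = (36 + L)*(L + L*(6 + L)) (k(L) = (L + L*(6 + L))*(L + 4*(-3)²) = (L + L*(6 + L))*(L + 4*9) = (L + L*(6 + L))*(L + 36) = (L + L*(6 + L))*(36 + L) = (36 + L)*(L + L*(6 + L)))
-381*(k(-13) - 217) = -381*(-13*(252 + (-13)² + 43*(-13)) - 217) = -381*(-13*(252 + 169 - 559) - 217) = -381*(-13*(-138) - 217) = -381*(1794 - 217) = -381*1577 = -600837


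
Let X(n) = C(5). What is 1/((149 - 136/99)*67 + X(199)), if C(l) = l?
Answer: 99/979700 ≈ 0.00010105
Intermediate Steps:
X(n) = 5
1/((149 - 136/99)*67 + X(199)) = 1/((149 - 136/99)*67 + 5) = 1/((14615/99)*67 + 5) = 1/(979205/99 + 5) = 1/(979700/99) = 99/979700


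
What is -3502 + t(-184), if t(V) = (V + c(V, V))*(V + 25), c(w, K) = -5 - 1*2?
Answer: 26867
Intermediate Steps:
c(w, K) = -7 (c(w, K) = -5 - 2 = -7)
t(V) = (-7 + V)*(25 + V) (t(V) = (V - 7)*(V + 25) = (-7 + V)*(25 + V))
-3502 + t(-184) = -3502 + (-175 + (-184)² + 18*(-184)) = -3502 + (-175 + 33856 - 3312) = -3502 + 30369 = 26867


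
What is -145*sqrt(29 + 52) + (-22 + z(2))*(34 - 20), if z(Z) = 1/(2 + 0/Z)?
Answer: -1606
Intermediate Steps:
z(Z) = 1/2 (z(Z) = 1/(2 + 0) = 1/2)
-145*sqrt(29 + 52) + (-22 + z(2))*(34 - 20) = -145*sqrt(29 + 52) + (-22 + 1/2)*(34 - 20) = -145*sqrt(81) - 43/2*14 = -145*9 - 301 = -1305 - 301 = -1606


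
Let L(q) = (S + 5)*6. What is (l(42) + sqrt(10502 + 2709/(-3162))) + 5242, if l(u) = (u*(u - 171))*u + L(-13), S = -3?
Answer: -222302 + sqrt(11665888070)/1054 ≈ -2.2220e+5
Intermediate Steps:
L(q) = 12 (L(q) = (-3 + 5)*6 = 2*6 = 12)
l(u) = 12 + u**2*(-171 + u) (l(u) = (u*(u - 171))*u + 12 = (u*(-171 + u))*u + 12 = u**2*(-171 + u) + 12 = 12 + u**2*(-171 + u))
(l(42) + sqrt(10502 + 2709/(-3162))) + 5242 = ((12 + 42**3 - 171*42**2) + sqrt(10502 + 2709/(-3162))) + 5242 = ((12 + 74088 - 171*1764) + sqrt(10502 + 2709*(-1/3162))) + 5242 = ((12 + 74088 - 301644) + sqrt(10502 - 903/1054)) + 5242 = (-227544 + sqrt(11068205/1054)) + 5242 = (-227544 + sqrt(11665888070)/1054) + 5242 = -222302 + sqrt(11665888070)/1054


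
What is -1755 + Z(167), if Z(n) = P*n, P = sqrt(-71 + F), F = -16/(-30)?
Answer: -1755 + 167*I*sqrt(15855)/15 ≈ -1755.0 + 1401.9*I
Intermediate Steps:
F = 8/15 (F = -16*(-1/30) = 8/15 ≈ 0.53333)
P = I*sqrt(15855)/15 (P = sqrt(-71 + 8/15) = sqrt(-1057/15) = I*sqrt(15855)/15 ≈ 8.3944*I)
Z(n) = I*n*sqrt(15855)/15 (Z(n) = (I*sqrt(15855)/15)*n = I*n*sqrt(15855)/15)
-1755 + Z(167) = -1755 + (1/15)*I*167*sqrt(15855) = -1755 + 167*I*sqrt(15855)/15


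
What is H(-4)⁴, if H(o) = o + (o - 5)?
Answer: 28561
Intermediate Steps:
H(o) = -5 + 2*o (H(o) = o + (-5 + o) = -5 + 2*o)
H(-4)⁴ = (-5 + 2*(-4))⁴ = (-5 - 8)⁴ = (-13)⁴ = 28561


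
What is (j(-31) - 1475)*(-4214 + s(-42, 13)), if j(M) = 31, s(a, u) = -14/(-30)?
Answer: 91265132/15 ≈ 6.0843e+6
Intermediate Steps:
s(a, u) = 7/15 (s(a, u) = -14*(-1/30) = 7/15)
(j(-31) - 1475)*(-4214 + s(-42, 13)) = (31 - 1475)*(-4214 + 7/15) = -1444*(-63203/15) = 91265132/15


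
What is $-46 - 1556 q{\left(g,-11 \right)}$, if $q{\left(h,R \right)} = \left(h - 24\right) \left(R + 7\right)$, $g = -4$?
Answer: $-174318$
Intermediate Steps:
$q{\left(h,R \right)} = \left(-24 + h\right) \left(7 + R\right)$
$-46 - 1556 q{\left(g,-11 \right)} = -46 - 1556 \left(-168 - -264 + 7 \left(-4\right) - -44\right) = -46 - 1556 \left(-168 + 264 - 28 + 44\right) = -46 - 174272 = -174318$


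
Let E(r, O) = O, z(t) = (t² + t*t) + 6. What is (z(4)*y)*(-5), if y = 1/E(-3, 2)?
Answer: -95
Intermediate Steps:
z(t) = 6 + 2*t² (z(t) = (t² + t²) + 6 = 2*t² + 6 = 6 + 2*t²)
y = ½ (y = 1/2 = ½ ≈ 0.50000)
(z(4)*y)*(-5) = ((6 + 2*4²)*(½))*(-5) = ((6 + 2*16)*(½))*(-5) = ((6 + 32)*(½))*(-5) = (38*(½))*(-5) = 19*(-5) = -95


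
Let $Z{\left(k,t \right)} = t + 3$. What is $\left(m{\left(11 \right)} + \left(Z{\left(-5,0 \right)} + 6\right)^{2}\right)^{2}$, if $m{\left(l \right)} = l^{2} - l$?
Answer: $36481$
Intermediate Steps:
$Z{\left(k,t \right)} = 3 + t$
$\left(m{\left(11 \right)} + \left(Z{\left(-5,0 \right)} + 6\right)^{2}\right)^{2} = \left(11 \left(-1 + 11\right) + \left(\left(3 + 0\right) + 6\right)^{2}\right)^{2} = \left(11 \cdot 10 + \left(3 + 6\right)^{2}\right)^{2} = \left(110 + 9^{2}\right)^{2} = \left(110 + 81\right)^{2} = 191^{2} = 36481$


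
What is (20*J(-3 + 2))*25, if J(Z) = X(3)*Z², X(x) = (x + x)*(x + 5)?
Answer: 24000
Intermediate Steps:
X(x) = 2*x*(5 + x) (X(x) = (2*x)*(5 + x) = 2*x*(5 + x))
J(Z) = 48*Z² (J(Z) = (2*3*(5 + 3))*Z² = (2*3*8)*Z² = 48*Z²)
(20*J(-3 + 2))*25 = (20*(48*(-3 + 2)²))*25 = (20*(48*(-1)²))*25 = (20*(48*1))*25 = (20*48)*25 = 960*25 = 24000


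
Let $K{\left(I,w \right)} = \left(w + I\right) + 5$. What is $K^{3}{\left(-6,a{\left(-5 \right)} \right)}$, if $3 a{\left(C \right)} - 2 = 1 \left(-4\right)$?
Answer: $- \frac{125}{27} \approx -4.6296$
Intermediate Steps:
$a{\left(C \right)} = - \frac{2}{3}$ ($a{\left(C \right)} = \frac{2}{3} + \frac{1 \left(-4\right)}{3} = \frac{2}{3} + \frac{1}{3} \left(-4\right) = \frac{2}{3} - \frac{4}{3} = - \frac{2}{3}$)
$K{\left(I,w \right)} = 5 + I + w$ ($K{\left(I,w \right)} = \left(I + w\right) + 5 = 5 + I + w$)
$K^{3}{\left(-6,a{\left(-5 \right)} \right)} = \left(5 - 6 - \frac{2}{3}\right)^{3} = \left(- \frac{5}{3}\right)^{3} = - \frac{125}{27}$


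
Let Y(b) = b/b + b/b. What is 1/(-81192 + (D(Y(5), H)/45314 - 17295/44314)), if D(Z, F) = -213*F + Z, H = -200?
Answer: -1004022298/81518026339517 ≈ -1.2317e-5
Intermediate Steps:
Y(b) = 2 (Y(b) = 1 + 1 = 2)
D(Z, F) = Z - 213*F
1/(-81192 + (D(Y(5), H)/45314 - 17295/44314)) = 1/(-81192 + ((2 - 213*(-200))/45314 - 17295/44314)) = 1/(-81192 + ((2 + 42600)*(1/45314) - 17295*1/44314)) = 1/(-81192 + (42602*(1/45314) - 17295/44314)) = 1/(-81192 + (21301/22657 - 17295/44314)) = 1/(-81192 + 552079699/1004022298) = 1/(-81518026339517/1004022298) = -1004022298/81518026339517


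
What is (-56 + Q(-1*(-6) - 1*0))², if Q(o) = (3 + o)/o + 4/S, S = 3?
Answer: 101761/36 ≈ 2826.7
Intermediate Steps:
Q(o) = 4/3 + (3 + o)/o (Q(o) = (3 + o)/o + 4/3 = 4/3 + (3 + o)/o)
(-56 + Q(-1*(-6) - 1*0))² = (-56 + (7/3 + 3/(-1*(-6) - 1*0)))² = (-56 + (7/3 + 3/(6 + 0)))² = (-56 + (7/3 + 3/6))² = (-56 + (7/3 + 3*(⅙)))² = (-56 + (7/3 + ½))² = (-56 + 17/6)² = (-319/6)² = 101761/36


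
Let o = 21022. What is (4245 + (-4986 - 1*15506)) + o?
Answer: 4775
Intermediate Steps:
(4245 + (-4986 - 1*15506)) + o = (4245 + (-4986 - 1*15506)) + 21022 = (4245 + (-4986 - 15506)) + 21022 = (4245 - 20492) + 21022 = -16247 + 21022 = 4775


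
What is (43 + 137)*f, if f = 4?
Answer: 720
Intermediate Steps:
(43 + 137)*f = (43 + 137)*4 = 180*4 = 720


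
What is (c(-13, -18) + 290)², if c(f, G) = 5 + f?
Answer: 79524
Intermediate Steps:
(c(-13, -18) + 290)² = ((5 - 13) + 290)² = (-8 + 290)² = 282² = 79524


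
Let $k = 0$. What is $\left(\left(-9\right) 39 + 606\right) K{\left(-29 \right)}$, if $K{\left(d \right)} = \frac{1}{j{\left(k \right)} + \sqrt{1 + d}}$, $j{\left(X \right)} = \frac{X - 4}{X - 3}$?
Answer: $\frac{765}{67} - \frac{2295 i \sqrt{7}}{134} \approx 11.418 - 45.313 i$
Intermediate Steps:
$j{\left(X \right)} = \frac{-4 + X}{-3 + X}$
$K{\left(d \right)} = \frac{1}{\frac{4}{3} + \sqrt{1 + d}}$ ($K{\left(d \right)} = \frac{1}{\frac{-4 + 0}{-3 + 0} + \sqrt{1 + d}} = \frac{1}{\frac{1}{-3} \left(-4\right) + \sqrt{1 + d}} = \frac{1}{\left(- \frac{1}{3}\right) \left(-4\right) + \sqrt{1 + d}} = \frac{1}{\frac{4}{3} + \sqrt{1 + d}}$)
$\left(\left(-9\right) 39 + 606\right) K{\left(-29 \right)} = \left(\left(-9\right) 39 + 606\right) \frac{3}{4 + 3 \sqrt{1 - 29}} = \left(-351 + 606\right) \frac{3}{4 + 3 \sqrt{-28}} = 255 \frac{3}{4 + 3 \cdot 2 i \sqrt{7}} = 255 \frac{3}{4 + 6 i \sqrt{7}} = \frac{765}{4 + 6 i \sqrt{7}}$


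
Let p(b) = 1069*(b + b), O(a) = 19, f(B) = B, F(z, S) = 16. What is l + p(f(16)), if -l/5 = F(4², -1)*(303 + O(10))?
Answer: 8448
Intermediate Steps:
p(b) = 2138*b (p(b) = 1069*(2*b) = 2138*b)
l = -25760 (l = -80*(303 + 19) = -80*322 = -5*5152 = -25760)
l + p(f(16)) = -25760 + 2138*16 = -25760 + 34208 = 8448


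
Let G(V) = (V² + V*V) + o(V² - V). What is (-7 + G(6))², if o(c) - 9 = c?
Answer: 10816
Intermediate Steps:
o(c) = 9 + c
G(V) = 9 - V + 3*V² (G(V) = (V² + V*V) + (9 + (V² - V)) = (V² + V²) + (9 + V² - V) = 2*V² + (9 + V² - V) = 9 - V + 3*V²)
(-7 + G(6))² = (-7 + (9 - 1*6 + 3*6²))² = (-7 + (9 - 6 + 3*36))² = (-7 + (9 - 6 + 108))² = (-7 + 111)² = 104² = 10816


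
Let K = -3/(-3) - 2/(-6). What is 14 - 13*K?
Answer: -10/3 ≈ -3.3333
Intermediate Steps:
K = 4/3 (K = -3*(-1/3) - 2*(-1/6) = 1 + 1/3 = 4/3 ≈ 1.3333)
14 - 13*K = 14 - 13*4/3 = 14 - 52/3 = -10/3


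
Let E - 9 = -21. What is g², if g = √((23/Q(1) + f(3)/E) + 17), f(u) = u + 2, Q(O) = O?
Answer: 475/12 ≈ 39.583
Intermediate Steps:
E = -12 (E = 9 - 21 = -12)
f(u) = 2 + u
g = 5*√57/6 (g = √((23/1 + (2 + 3)/(-12)) + 17) = √((23*1 + 5*(-1/12)) + 17) = √((23 - 5/12) + 17) = √(271/12 + 17) = √(475/12) = 5*√57/6 ≈ 6.2915)
g² = (5*√57/6)² = 475/12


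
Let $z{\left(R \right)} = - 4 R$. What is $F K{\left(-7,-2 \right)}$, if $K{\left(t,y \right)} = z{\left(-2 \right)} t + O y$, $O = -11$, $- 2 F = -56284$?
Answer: $-956828$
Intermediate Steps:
$F = 28142$ ($F = \left(- \frac{1}{2}\right) \left(-56284\right) = 28142$)
$K{\left(t,y \right)} = - 11 y + 8 t$ ($K{\left(t,y \right)} = \left(-4\right) \left(-2\right) t - 11 y = 8 t - 11 y = - 11 y + 8 t$)
$F K{\left(-7,-2 \right)} = 28142 \left(\left(-11\right) \left(-2\right) + 8 \left(-7\right)\right) = 28142 \left(22 - 56\right) = 28142 \left(-34\right) = -956828$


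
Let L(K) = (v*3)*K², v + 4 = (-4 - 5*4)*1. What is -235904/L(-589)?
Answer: 3104/383439 ≈ 0.0080952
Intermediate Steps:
v = -28 (v = -4 + (-4 - 5*4)*1 = -4 + (-4 - 20)*1 = -4 - 24*1 = -4 - 24 = -28)
L(K) = -84*K² (L(K) = (-28*3)*K² = -84*K²)
-235904/L(-589) = -235904/((-84*(-589)²)) = -235904/((-84*346921)) = -235904/(-29141364) = -235904*(-1/29141364) = 3104/383439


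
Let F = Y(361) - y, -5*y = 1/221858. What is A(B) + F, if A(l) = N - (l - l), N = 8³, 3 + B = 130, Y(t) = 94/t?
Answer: 205136562901/400453690 ≈ 512.26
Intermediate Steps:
B = 127 (B = -3 + 130 = 127)
N = 512
y = -1/1109290 (y = -⅕/221858 = -⅕*1/221858 = -1/1109290 ≈ -9.0148e-7)
A(l) = 512 (A(l) = 512 - (l - l) = 512 - 1*0 = 512 + 0 = 512)
F = 104273621/400453690 (F = 94/361 - 1*(-1/1109290) = 94*(1/361) + 1/1109290 = 94/361 + 1/1109290 = 104273621/400453690 ≈ 0.26039)
A(B) + F = 512 + 104273621/400453690 = 205136562901/400453690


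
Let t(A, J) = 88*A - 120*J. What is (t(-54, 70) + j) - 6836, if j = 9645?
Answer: -10343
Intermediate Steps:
t(A, J) = -120*J + 88*A
(t(-54, 70) + j) - 6836 = ((-120*70 + 88*(-54)) + 9645) - 6836 = ((-8400 - 4752) + 9645) - 6836 = (-13152 + 9645) - 6836 = -3507 - 6836 = -10343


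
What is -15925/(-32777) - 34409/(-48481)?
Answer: 1899883718/1589061737 ≈ 1.1956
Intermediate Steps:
-15925/(-32777) - 34409/(-48481) = -15925*(-1/32777) - 34409*(-1/48481) = 15925/32777 + 34409/48481 = 1899883718/1589061737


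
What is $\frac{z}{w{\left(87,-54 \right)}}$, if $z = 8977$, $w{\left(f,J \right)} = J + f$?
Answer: $\frac{8977}{33} \approx 272.03$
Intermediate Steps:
$\frac{z}{w{\left(87,-54 \right)}} = \frac{8977}{-54 + 87} = \frac{8977}{33}$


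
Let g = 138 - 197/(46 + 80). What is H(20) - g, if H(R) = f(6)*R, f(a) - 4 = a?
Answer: 8009/126 ≈ 63.563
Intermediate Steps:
f(a) = 4 + a
g = 17191/126 (g = 138 - 197/126 = 17191/126 ≈ 136.44)
H(R) = 10*R (H(R) = (4 + 6)*R = 10*R)
H(20) - g = 10*20 - 1*17191/126 = 200 - 17191/126 = 8009/126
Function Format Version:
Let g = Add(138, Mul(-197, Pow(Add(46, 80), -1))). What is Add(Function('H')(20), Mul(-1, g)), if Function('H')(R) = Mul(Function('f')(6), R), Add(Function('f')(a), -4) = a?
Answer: Rational(8009, 126) ≈ 63.563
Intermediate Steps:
Function('f')(a) = Add(4, a)
g = Rational(17191, 126) (g = Add(138, Mul(-197, Pow(126, -1))) = Add(138, Mul(-197, Rational(1, 126))) = Add(138, Rational(-197, 126)) = Rational(17191, 126) ≈ 136.44)
Function('H')(R) = Mul(10, R) (Function('H')(R) = Mul(Add(4, 6), R) = Mul(10, R))
Add(Function('H')(20), Mul(-1, g)) = Add(Mul(10, 20), Mul(-1, Rational(17191, 126))) = Add(200, Rational(-17191, 126)) = Rational(8009, 126)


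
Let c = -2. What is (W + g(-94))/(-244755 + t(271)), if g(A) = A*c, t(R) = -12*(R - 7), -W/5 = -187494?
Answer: -937658/247923 ≈ -3.7821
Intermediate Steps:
W = 937470 (W = -5*(-187494) = 937470)
t(R) = 84 - 12*R (t(R) = -12*(-7 + R) = 84 - 12*R)
g(A) = -2*A (g(A) = A*(-2) = -2*A)
(W + g(-94))/(-244755 + t(271)) = (937470 - 2*(-94))/(-244755 + (84 - 12*271)) = (937470 + 188)/(-244755 + (84 - 3252)) = 937658/(-244755 - 3168) = 937658/(-247923) = 937658*(-1/247923) = -937658/247923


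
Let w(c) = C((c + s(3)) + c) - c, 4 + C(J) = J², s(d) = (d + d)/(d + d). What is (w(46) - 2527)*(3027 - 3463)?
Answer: -2647392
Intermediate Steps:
s(d) = 1 (s(d) = (2*d)/((2*d)) = (2*d)*(1/(2*d)) = 1)
C(J) = -4 + J²
w(c) = -4 + (1 + 2*c)² - c (w(c) = (-4 + ((c + 1) + c)²) - c = (-4 + ((1 + c) + c)²) - c = (-4 + (1 + 2*c)²) - c = -4 + (1 + 2*c)² - c)
(w(46) - 2527)*(3027 - 3463) = ((-4 + (1 + 2*46)² - 1*46) - 2527)*(3027 - 3463) = ((-4 + (1 + 92)² - 46) - 2527)*(-436) = ((-4 + 93² - 46) - 2527)*(-436) = ((-4 + 8649 - 46) - 2527)*(-436) = (8599 - 2527)*(-436) = 6072*(-436) = -2647392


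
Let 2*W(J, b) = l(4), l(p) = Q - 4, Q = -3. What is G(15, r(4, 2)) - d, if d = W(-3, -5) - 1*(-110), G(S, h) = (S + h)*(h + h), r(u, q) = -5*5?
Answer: 787/2 ≈ 393.50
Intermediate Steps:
r(u, q) = -25
l(p) = -7 (l(p) = -3 - 4 = -7)
W(J, b) = -7/2 (W(J, b) = (1/2)*(-7) = -7/2)
G(S, h) = 2*h*(S + h) (G(S, h) = (S + h)*(2*h) = 2*h*(S + h))
d = 213/2 (d = -7/2 - 1*(-110) = -7/2 + 110 = 213/2 ≈ 106.50)
G(15, r(4, 2)) - d = 2*(-25)*(15 - 25) - 1*213/2 = 2*(-25)*(-10) - 213/2 = 500 - 213/2 = 787/2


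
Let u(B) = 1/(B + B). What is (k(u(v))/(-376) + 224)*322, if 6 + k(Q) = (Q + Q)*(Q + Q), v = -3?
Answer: 122049109/1692 ≈ 72133.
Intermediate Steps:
u(B) = 1/(2*B)
k(Q) = -6 + 4*Q**2 (k(Q) = -6 + (Q + Q)*(Q + Q) = -6 + (2*Q)*(2*Q) = -6 + 4*Q**2)
(k(u(v))/(-376) + 224)*322 = ((-6 + 4*((1/2)/(-3))**2)/(-376) + 224)*322 = ((-6 + 4*((1/2)*(-1/3))**2)*(-1/376) + 224)*322 = ((-6 + 4*(-1/6)**2)*(-1/376) + 224)*322 = ((-6 + 4*(1/36))*(-1/376) + 224)*322 = ((-6 + 1/9)*(-1/376) + 224)*322 = (-53/9*(-1/376) + 224)*322 = (53/3384 + 224)*322 = (758069/3384)*322 = 122049109/1692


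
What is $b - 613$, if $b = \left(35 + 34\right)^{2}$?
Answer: $4148$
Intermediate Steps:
$b = 4761$ ($b = 69^{2} = 4761$)
$b - 613 = 4761 - 613 = 4148$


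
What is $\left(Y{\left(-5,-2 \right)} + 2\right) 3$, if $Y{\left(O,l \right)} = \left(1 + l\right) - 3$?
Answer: $-6$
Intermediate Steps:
$Y{\left(O,l \right)} = -2 + l$
$\left(Y{\left(-5,-2 \right)} + 2\right) 3 = \left(\left(-2 - 2\right) + 2\right) 3 = \left(-4 + 2\right) 3 = \left(-2\right) 3 = -6$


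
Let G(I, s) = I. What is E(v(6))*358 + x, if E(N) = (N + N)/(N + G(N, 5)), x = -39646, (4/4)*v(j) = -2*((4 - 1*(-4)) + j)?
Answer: -39288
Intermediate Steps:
v(j) = -16 - 2*j (v(j) = -2*((4 - 1*(-4)) + j) = -2*((4 + 4) + j) = -2*(8 + j) = -16 - 2*j)
E(N) = 1 (E(N) = (N + N)/(N + N) = (2*N)/((2*N)) = (2*N)*(1/(2*N)) = 1)
E(v(6))*358 + x = 1*358 - 39646 = 358 - 39646 = -39288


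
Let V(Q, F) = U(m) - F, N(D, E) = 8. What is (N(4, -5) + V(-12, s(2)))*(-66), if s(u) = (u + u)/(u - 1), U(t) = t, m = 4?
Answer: -528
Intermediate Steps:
s(u) = 2*u/(-1 + u) (s(u) = (2*u)/(-1 + u) = 2*u/(-1 + u))
V(Q, F) = 4 - F
(N(4, -5) + V(-12, s(2)))*(-66) = (8 + (4 - 2*2/(-1 + 2)))*(-66) = (8 + (4 - 2*2/1))*(-66) = (8 + (4 - 2*2))*(-66) = (8 + (4 - 1*4))*(-66) = (8 + (4 - 4))*(-66) = (8 + 0)*(-66) = 8*(-66) = -528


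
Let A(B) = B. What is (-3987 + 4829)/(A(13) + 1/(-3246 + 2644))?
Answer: 506884/7825 ≈ 64.777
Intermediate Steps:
(-3987 + 4829)/(A(13) + 1/(-3246 + 2644)) = (-3987 + 4829)/(13 + 1/(-3246 + 2644)) = 842/(13 + 1/(-602)) = 842/(13 - 1/602) = 842/(7825/602) = 842*(602/7825) = 506884/7825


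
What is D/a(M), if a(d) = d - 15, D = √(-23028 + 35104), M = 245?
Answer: √3019/115 ≈ 0.47779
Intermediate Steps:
D = 2*√3019 (D = √12076 = 2*√3019 ≈ 109.89)
a(d) = -15 + d
D/a(M) = (2*√3019)/(-15 + 245) = (2*√3019)/230 = (2*√3019)*(1/230) = √3019/115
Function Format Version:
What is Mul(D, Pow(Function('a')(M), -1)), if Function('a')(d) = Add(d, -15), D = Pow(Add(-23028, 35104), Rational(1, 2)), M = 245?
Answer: Mul(Rational(1, 115), Pow(3019, Rational(1, 2))) ≈ 0.47779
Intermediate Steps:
D = Mul(2, Pow(3019, Rational(1, 2))) (D = Pow(12076, Rational(1, 2)) = Mul(2, Pow(3019, Rational(1, 2))) ≈ 109.89)
Function('a')(d) = Add(-15, d)
Mul(D, Pow(Function('a')(M), -1)) = Mul(Mul(2, Pow(3019, Rational(1, 2))), Pow(Add(-15, 245), -1)) = Mul(Mul(2, Pow(3019, Rational(1, 2))), Pow(230, -1)) = Mul(Mul(2, Pow(3019, Rational(1, 2))), Rational(1, 230)) = Mul(Rational(1, 115), Pow(3019, Rational(1, 2)))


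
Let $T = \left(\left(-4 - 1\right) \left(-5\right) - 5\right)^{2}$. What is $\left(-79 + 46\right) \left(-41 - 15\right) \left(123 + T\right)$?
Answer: $966504$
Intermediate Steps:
$T = 400$ ($T = \left(\left(-5\right) \left(-5\right) - 5\right)^{2} = \left(25 - 5\right)^{2} = 20^{2} = 400$)
$\left(-79 + 46\right) \left(-41 - 15\right) \left(123 + T\right) = \left(-79 + 46\right) \left(-41 - 15\right) \left(123 + 400\right) = \left(-33\right) \left(-56\right) 523 = 1848 \cdot 523 = 966504$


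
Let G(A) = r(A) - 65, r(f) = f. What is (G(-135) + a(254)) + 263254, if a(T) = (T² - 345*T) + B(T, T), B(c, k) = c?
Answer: 240194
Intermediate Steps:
G(A) = -65 + A (G(A) = A - 65 = -65 + A)
a(T) = T² - 344*T (a(T) = (T² - 345*T) + T = T² - 344*T)
(G(-135) + a(254)) + 263254 = ((-65 - 135) + 254*(-344 + 254)) + 263254 = (-200 + 254*(-90)) + 263254 = (-200 - 22860) + 263254 = -23060 + 263254 = 240194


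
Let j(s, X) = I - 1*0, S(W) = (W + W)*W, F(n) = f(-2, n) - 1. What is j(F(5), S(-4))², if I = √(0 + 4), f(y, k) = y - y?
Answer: 4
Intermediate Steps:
f(y, k) = 0
F(n) = -1 (F(n) = 0 - 1 = -1)
I = 2 (I = √4 = 2)
S(W) = 2*W² (S(W) = (2*W)*W = 2*W²)
j(s, X) = 2 (j(s, X) = 2 - 1*0 = 2 + 0 = 2)
j(F(5), S(-4))² = 2² = 4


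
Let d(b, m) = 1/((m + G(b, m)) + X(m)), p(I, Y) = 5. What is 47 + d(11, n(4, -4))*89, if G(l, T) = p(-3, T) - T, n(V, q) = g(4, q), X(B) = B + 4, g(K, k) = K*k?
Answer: 240/7 ≈ 34.286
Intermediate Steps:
X(B) = 4 + B
n(V, q) = 4*q
G(l, T) = 5 - T
d(b, m) = 1/(9 + m) (d(b, m) = 1/((m + (5 - m)) + (4 + m)) = 1/(5 + (4 + m)) = 1/(9 + m))
47 + d(11, n(4, -4))*89 = 47 + 89/(9 + 4*(-4)) = 47 + 89/(9 - 16) = 47 + 89/(-7) = 47 - 1/7*89 = 47 - 89/7 = 240/7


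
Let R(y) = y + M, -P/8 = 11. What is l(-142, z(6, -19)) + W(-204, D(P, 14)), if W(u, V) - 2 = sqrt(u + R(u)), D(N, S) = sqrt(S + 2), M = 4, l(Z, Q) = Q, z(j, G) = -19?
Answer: -17 + 2*I*sqrt(101) ≈ -17.0 + 20.1*I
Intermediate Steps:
P = -88 (P = -8*11 = -88)
R(y) = 4 + y (R(y) = y + 4 = 4 + y)
D(N, S) = sqrt(2 + S)
W(u, V) = 2 + sqrt(4 + 2*u) (W(u, V) = 2 + sqrt(u + (4 + u)) = 2 + sqrt(4 + 2*u))
l(-142, z(6, -19)) + W(-204, D(P, 14)) = -19 + (2 + sqrt(4 + 2*(-204))) = -19 + (2 + sqrt(4 - 408)) = -19 + (2 + sqrt(-404)) = -19 + (2 + 2*I*sqrt(101)) = -17 + 2*I*sqrt(101)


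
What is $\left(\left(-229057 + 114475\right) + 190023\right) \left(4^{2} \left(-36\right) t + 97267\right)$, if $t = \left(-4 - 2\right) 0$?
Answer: $7337919747$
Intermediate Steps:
$t = 0$ ($t = \left(-6\right) 0 = 0$)
$\left(\left(-229057 + 114475\right) + 190023\right) \left(4^{2} \left(-36\right) t + 97267\right) = \left(\left(-229057 + 114475\right) + 190023\right) \left(4^{2} \left(-36\right) 0 + 97267\right) = \left(-114582 + 190023\right) \left(16 \left(-36\right) 0 + 97267\right) = 75441 \left(\left(-576\right) 0 + 97267\right) = 75441 \left(0 + 97267\right) = 75441 \cdot 97267 = 7337919747$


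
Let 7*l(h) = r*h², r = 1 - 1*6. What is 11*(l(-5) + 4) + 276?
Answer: 865/7 ≈ 123.57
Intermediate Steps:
r = -5 (r = 1 - 6 = -5)
l(h) = -5*h²/7 (l(h) = (-5*h²)/7 = -5*h²/7)
11*(l(-5) + 4) + 276 = 11*(-5/7*(-5)² + 4) + 276 = 11*(-5/7*25 + 4) + 276 = 11*(-125/7 + 4) + 276 = 11*(-97/7) + 276 = -1067/7 + 276 = 865/7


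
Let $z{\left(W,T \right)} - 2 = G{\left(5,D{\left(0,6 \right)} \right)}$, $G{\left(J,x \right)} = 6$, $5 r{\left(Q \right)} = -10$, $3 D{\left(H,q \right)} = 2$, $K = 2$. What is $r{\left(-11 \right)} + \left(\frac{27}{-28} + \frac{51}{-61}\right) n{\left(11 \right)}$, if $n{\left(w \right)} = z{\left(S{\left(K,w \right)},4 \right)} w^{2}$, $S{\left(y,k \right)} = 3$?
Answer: $- \frac{745004}{427} \approx -1744.7$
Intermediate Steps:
$D{\left(H,q \right)} = \frac{2}{3}$ ($D{\left(H,q \right)} = \frac{1}{3} \cdot 2 = \frac{2}{3}$)
$r{\left(Q \right)} = -2$ ($r{\left(Q \right)} = \frac{1}{5} \left(-10\right) = -2$)
$z{\left(W,T \right)} = 8$ ($z{\left(W,T \right)} = 2 + 6 = 8$)
$n{\left(w \right)} = 8 w^{2}$
$r{\left(-11 \right)} + \left(\frac{27}{-28} + \frac{51}{-61}\right) n{\left(11 \right)} = -2 + \left(\frac{27}{-28} + \frac{51}{-61}\right) 8 \cdot 11^{2} = -2 + \left(27 \left(- \frac{1}{28}\right) + 51 \left(- \frac{1}{61}\right)\right) 8 \cdot 121 = -2 + \left(- \frac{27}{28} - \frac{51}{61}\right) 968 = -2 - \frac{744150}{427} = - \frac{745004}{427}$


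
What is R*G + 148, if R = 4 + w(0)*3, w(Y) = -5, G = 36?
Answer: -248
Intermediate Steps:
R = -11 (R = 4 - 5*3 = 4 - 15 = -11)
R*G + 148 = -11*36 + 148 = -396 + 148 = -248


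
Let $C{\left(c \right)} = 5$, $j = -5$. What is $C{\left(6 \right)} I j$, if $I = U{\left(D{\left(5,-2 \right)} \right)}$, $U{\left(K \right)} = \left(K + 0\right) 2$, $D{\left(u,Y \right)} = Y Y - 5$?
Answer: $50$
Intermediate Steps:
$D{\left(u,Y \right)} = -5 + Y^{2}$ ($D{\left(u,Y \right)} = Y^{2} - 5 = -5 + Y^{2}$)
$U{\left(K \right)} = 2 K$ ($U{\left(K \right)} = K 2 = 2 K$)
$I = -2$ ($I = 2 \left(-5 + \left(-2\right)^{2}\right) = 2 \left(-5 + 4\right) = 2 \left(-1\right) = -2$)
$C{\left(6 \right)} I j = 5 \left(-2\right) \left(-5\right) = \left(-10\right) \left(-5\right) = 50$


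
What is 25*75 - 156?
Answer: 1719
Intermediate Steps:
25*75 - 156 = 1875 - 156 = 1719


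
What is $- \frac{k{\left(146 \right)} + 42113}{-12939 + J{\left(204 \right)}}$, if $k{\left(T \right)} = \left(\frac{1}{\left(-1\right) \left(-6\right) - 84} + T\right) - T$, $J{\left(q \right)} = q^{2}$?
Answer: $- \frac{3284813}{2236806} \approx -1.4685$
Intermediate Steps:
$k{\left(T \right)} = - \frac{1}{78}$ ($k{\left(T \right)} = \left(\frac{1}{6 - 84} + T\right) - T = \left(\frac{1}{-78} + T\right) - T = \left(- \frac{1}{78} + T\right) - T = - \frac{1}{78}$)
$- \frac{k{\left(146 \right)} + 42113}{-12939 + J{\left(204 \right)}} = - \frac{- \frac{1}{78} + 42113}{-12939 + 204^{2}} = - \frac{3284813}{78 \left(-12939 + 41616\right)} = - \frac{3284813}{78 \cdot 28677} = \left(-1\right) \frac{3284813}{2236806} = - \frac{3284813}{2236806}$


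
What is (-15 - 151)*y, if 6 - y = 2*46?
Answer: 14276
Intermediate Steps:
y = -86 (y = 6 - 2*46 = 6 - 1*92 = 6 - 92 = -86)
(-15 - 151)*y = (-15 - 151)*(-86) = -166*(-86) = 14276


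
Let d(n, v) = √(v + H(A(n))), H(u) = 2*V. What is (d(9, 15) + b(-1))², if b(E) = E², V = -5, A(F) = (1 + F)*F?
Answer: (1 + √5)² ≈ 10.472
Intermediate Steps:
A(F) = F*(1 + F)
H(u) = -10 (H(u) = 2*(-5) = -10)
d(n, v) = √(-10 + v) (d(n, v) = √(v - 10) = √(-10 + v))
(d(9, 15) + b(-1))² = (√(-10 + 15) + (-1)²)² = (√5 + 1)² = (1 + √5)²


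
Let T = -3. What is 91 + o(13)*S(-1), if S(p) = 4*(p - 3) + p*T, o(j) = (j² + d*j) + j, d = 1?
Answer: -2444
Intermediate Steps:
o(j) = j² + 2*j (o(j) = (j² + 1*j) + j = (j² + j) + j = (j + j²) + j = j² + 2*j)
S(p) = -12 + p (S(p) = 4*(p - 3) + p*(-3) = 4*(-3 + p) - 3*p = (-12 + 4*p) - 3*p = -12 + p)
91 + o(13)*S(-1) = 91 + (13*(2 + 13))*(-12 - 1) = 91 + (13*15)*(-13) = 91 + 195*(-13) = 91 - 2535 = -2444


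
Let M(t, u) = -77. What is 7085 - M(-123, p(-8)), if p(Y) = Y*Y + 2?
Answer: 7162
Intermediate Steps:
p(Y) = 2 + Y² (p(Y) = Y² + 2 = 2 + Y²)
7085 - M(-123, p(-8)) = 7085 - 1*(-77) = 7085 + 77 = 7162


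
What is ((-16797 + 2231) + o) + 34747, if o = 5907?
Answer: 26088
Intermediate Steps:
((-16797 + 2231) + o) + 34747 = ((-16797 + 2231) + 5907) + 34747 = (-14566 + 5907) + 34747 = -8659 + 34747 = 26088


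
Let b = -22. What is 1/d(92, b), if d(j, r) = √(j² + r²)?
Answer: √2237/4474 ≈ 0.010572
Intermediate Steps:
1/d(92, b) = 1/(√(92² + (-22)²)) = 1/(√(8464 + 484)) = 1/(√8948) = 1/(2*√2237) = √2237/4474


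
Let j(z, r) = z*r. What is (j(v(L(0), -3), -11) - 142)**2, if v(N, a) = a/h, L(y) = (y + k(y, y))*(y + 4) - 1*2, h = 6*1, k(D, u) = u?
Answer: 74529/4 ≈ 18632.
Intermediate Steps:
h = 6
L(y) = -2 + 2*y*(4 + y) (L(y) = (y + y)*(y + 4) - 1*2 = (2*y)*(4 + y) - 2 = 2*y*(4 + y) - 2 = -2 + 2*y*(4 + y))
v(N, a) = a/6
j(z, r) = r*z
(j(v(L(0), -3), -11) - 142)**2 = (-11*(-3)/6 - 142)**2 = (-11*(-1/2) - 142)**2 = (11/2 - 142)**2 = (-273/2)**2 = 74529/4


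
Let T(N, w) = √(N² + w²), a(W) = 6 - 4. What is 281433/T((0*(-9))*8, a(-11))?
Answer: 281433/2 ≈ 1.4072e+5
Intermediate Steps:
a(W) = 2
281433/T((0*(-9))*8, a(-11)) = 281433/(√(((0*(-9))*8)² + 2²)) = 281433/(√((0*8)² + 4)) = 281433/(√(0² + 4)) = 281433/(√(0 + 4)) = 281433/(√4) = 281433/2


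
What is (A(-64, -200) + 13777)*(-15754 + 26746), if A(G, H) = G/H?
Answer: 3786007536/25 ≈ 1.5144e+8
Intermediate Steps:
(A(-64, -200) + 13777)*(-15754 + 26746) = (-64/(-200) + 13777)*(-15754 + 26746) = (-64*(-1/200) + 13777)*10992 = (8/25 + 13777)*10992 = (344433/25)*10992 = 3786007536/25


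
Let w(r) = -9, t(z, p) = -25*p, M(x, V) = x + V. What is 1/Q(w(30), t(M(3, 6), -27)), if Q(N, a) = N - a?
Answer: -1/684 ≈ -0.0014620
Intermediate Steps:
M(x, V) = V + x
1/Q(w(30), t(M(3, 6), -27)) = 1/(-9 - (-25)*(-27)) = 1/(-9 - 1*675) = 1/(-9 - 675) = 1/(-684) = -1/684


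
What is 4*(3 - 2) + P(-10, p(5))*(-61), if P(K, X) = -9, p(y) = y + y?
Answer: 553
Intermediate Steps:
p(y) = 2*y
4*(3 - 2) + P(-10, p(5))*(-61) = 4*(3 - 2) - 9*(-61) = 4*1 + 549 = 4 + 549 = 553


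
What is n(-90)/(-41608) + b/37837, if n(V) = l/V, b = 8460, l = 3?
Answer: 10560148237/47229656880 ≈ 0.22359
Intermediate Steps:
n(V) = 3/V
n(-90)/(-41608) + b/37837 = (3/(-90))/(-41608) + 8460/37837 = (3*(-1/90))*(-1/41608) + 8460*(1/37837) = -1/30*(-1/41608) + 8460/37837 = 1/1248240 + 8460/37837 = 10560148237/47229656880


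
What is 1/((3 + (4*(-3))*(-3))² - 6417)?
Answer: -1/4896 ≈ -0.00020425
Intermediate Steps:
1/((3 + (4*(-3))*(-3))² - 6417) = 1/((3 - 12*(-3))² - 6417) = 1/((3 + 36)² - 6417) = 1/(39² - 6417) = 1/(1521 - 6417) = 1/(-4896) = -1/4896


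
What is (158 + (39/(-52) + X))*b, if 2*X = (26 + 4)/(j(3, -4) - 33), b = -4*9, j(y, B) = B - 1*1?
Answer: -107289/19 ≈ -5646.8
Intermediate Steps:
j(y, B) = -1 + B (j(y, B) = B - 1 = -1 + B)
b = -36
X = -15/38 (X = ((26 + 4)/((-1 - 4) - 33))/2 = (30/(-5 - 33))/2 = (30/(-38))/2 = (30*(-1/38))/2 = (½)*(-15/19) = -15/38 ≈ -0.39474)
(158 + (39/(-52) + X))*b = (158 + (39/(-52) - 15/38))*(-36) = (158 + (39*(-1/52) - 15/38))*(-36) = (158 + (-¾ - 15/38))*(-36) = (158 - 87/76)*(-36) = (11921/76)*(-36) = -107289/19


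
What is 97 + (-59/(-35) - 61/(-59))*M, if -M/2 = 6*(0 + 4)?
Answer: -69263/2065 ≈ -33.541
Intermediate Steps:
M = -48 (M = -12*(0 + 4) = -12*4 = -2*24 = -48)
97 + (-59/(-35) - 61/(-59))*M = 97 + (-59/(-35) - 61/(-59))*(-48) = 97 + (-59*(-1/35) - 61*(-1/59))*(-48) = 97 + (59/35 + 61/59)*(-48) = 97 + (5616/2065)*(-48) = 97 - 269568/2065 = -69263/2065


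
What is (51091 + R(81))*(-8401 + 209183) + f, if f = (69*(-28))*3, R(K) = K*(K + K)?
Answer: 12892808770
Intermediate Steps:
R(K) = 2*K² (R(K) = K*(2*K) = 2*K²)
f = -5796 (f = -1932*3 = -5796)
(51091 + R(81))*(-8401 + 209183) + f = (51091 + 2*81²)*(-8401 + 209183) - 5796 = (51091 + 2*6561)*200782 - 5796 = (51091 + 13122)*200782 - 5796 = 64213*200782 - 5796 = 12892814566 - 5796 = 12892808770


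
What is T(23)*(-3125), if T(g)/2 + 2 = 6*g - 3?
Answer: -831250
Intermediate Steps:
T(g) = -10 + 12*g (T(g) = -4 + 2*(6*g - 3) = -4 + 2*(-3 + 6*g) = -4 + (-6 + 12*g) = -10 + 12*g)
T(23)*(-3125) = (-10 + 12*23)*(-3125) = (-10 + 276)*(-3125) = 266*(-3125) = -831250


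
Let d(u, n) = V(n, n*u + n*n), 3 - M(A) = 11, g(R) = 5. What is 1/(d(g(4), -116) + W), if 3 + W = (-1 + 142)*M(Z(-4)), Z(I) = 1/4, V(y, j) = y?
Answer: -1/1247 ≈ -0.00080192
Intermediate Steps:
Z(I) = ¼
M(A) = -8 (M(A) = 3 - 1*11 = 3 - 11 = -8)
d(u, n) = n
W = -1131 (W = -3 + (-1 + 142)*(-8) = -3 + 141*(-8) = -3 - 1128 = -1131)
1/(d(g(4), -116) + W) = 1/(-116 - 1131) = 1/(-1247) = -1/1247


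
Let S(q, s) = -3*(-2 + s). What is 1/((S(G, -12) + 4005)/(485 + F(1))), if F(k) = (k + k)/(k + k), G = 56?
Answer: 162/1349 ≈ 0.12009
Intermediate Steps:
F(k) = 1 (F(k) = (2*k)/((2*k)) = (2*k)*(1/(2*k)) = 1)
S(q, s) = 6 - 3*s
1/((S(G, -12) + 4005)/(485 + F(1))) = 1/(((6 - 3*(-12)) + 4005)/(485 + 1)) = 1/(((6 + 36) + 4005)/486) = 1/((42 + 4005)*(1/486)) = 1/(4047*(1/486)) = 1/(1349/162) = 162/1349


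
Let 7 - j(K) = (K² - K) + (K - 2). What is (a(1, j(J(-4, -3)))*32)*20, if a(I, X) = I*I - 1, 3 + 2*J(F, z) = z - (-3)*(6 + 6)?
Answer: 0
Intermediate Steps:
J(F, z) = 33/2 + z/2 (J(F, z) = -3/2 + (z - (-3)*(6 + 6))/2 = -3/2 + (z - (-3)*12)/2 = -3/2 + (z - 1*(-36))/2 = -3/2 + (z + 36)/2 = -3/2 + (36 + z)/2 = -3/2 + (18 + z/2) = 33/2 + z/2)
j(K) = 9 - K² (j(K) = 7 - ((K² - K) + (K - 2)) = 7 - ((K² - K) + (-2 + K)) = 7 - (-2 + K²) = 7 + (2 - K²) = 9 - K²)
a(I, X) = -1 + I² (a(I, X) = I² - 1 = -1 + I²)
(a(1, j(J(-4, -3)))*32)*20 = ((-1 + 1²)*32)*20 = ((-1 + 1)*32)*20 = (0*32)*20 = 0*20 = 0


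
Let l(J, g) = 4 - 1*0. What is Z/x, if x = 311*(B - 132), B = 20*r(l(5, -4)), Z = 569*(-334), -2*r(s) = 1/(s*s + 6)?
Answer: 2090506/453127 ≈ 4.6135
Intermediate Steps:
l(J, g) = 4 (l(J, g) = 4 + 0 = 4)
r(s) = -1/(2*(6 + s²)) (r(s) = -1/(2*(s*s + 6)) = -1/(2*(s² + 6)) = -1/(2*(6 + s²)))
Z = -190046
B = -5/11 (B = 20*(-1/(12 + 2*4²)) = 20*(-1/(12 + 2*16)) = 20*(-1/(12 + 32)) = 20*(-1/44) = -5/11 ≈ -0.45455)
x = -453127/11 (x = 311*(-5/11 - 132) = 311*(-1457/11) = -453127/11 ≈ -41193.)
Z/x = -190046/(-453127/11) = -190046*(-11/453127) = 2090506/453127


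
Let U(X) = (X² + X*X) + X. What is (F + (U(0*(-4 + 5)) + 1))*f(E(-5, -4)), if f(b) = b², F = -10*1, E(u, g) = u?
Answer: -225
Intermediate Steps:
F = -10
U(X) = X + 2*X² (U(X) = (X² + X²) + X = 2*X² + X = X + 2*X²)
(F + (U(0*(-4 + 5)) + 1))*f(E(-5, -4)) = (-10 + ((0*(-4 + 5))*(1 + 2*(0*(-4 + 5))) + 1))*(-5)² = (-10 + ((0*1)*(1 + 2*(0*1)) + 1))*25 = (-10 + (0*(1 + 2*0) + 1))*25 = (-10 + (0*(1 + 0) + 1))*25 = (-10 + (0*1 + 1))*25 = (-10 + (0 + 1))*25 = (-10 + 1)*25 = -9*25 = -225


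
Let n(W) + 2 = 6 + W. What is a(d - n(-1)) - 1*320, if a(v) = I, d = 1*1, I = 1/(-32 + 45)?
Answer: -4159/13 ≈ -319.92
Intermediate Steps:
n(W) = 4 + W (n(W) = -2 + (6 + W) = 4 + W)
I = 1/13 ≈ 0.076923
d = 1
a(v) = 1/13
a(d - n(-1)) - 1*320 = 1/13 - 1*320 = 1/13 - 320 = -4159/13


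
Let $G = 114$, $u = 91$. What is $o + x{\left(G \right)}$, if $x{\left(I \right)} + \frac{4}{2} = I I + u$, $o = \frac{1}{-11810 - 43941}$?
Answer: $\frac{729501834}{55751} \approx 13085.0$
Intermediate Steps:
$o = - \frac{1}{55751}$ ($o = \frac{1}{-55751} = - \frac{1}{55751} \approx -1.7937 \cdot 10^{-5}$)
$x{\left(I \right)} = 89 + I^{2}$ ($x{\left(I \right)} = -2 + \left(I I + 91\right) = -2 + \left(I^{2} + 91\right) = -2 + \left(91 + I^{2}\right) = 89 + I^{2}$)
$o + x{\left(G \right)} = - \frac{1}{55751} + \left(89 + 114^{2}\right) = - \frac{1}{55751} + \left(89 + 12996\right) = - \frac{1}{55751} + 13085 = \frac{729501834}{55751}$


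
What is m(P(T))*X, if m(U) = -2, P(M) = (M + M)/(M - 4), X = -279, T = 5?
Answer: 558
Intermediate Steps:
P(M) = 2*M/(-4 + M) (P(M) = (2*M)/(-4 + M) = 2*M/(-4 + M))
m(P(T))*X = -2*(-279) = 558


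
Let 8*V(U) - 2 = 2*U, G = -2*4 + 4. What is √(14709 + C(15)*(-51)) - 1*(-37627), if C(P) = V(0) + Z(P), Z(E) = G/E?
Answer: 37627 + √1470985/10 ≈ 37748.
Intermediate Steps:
G = -4 (G = -8 + 4 = -4)
Z(E) = -4/E
V(U) = ¼ + U/4 (V(U) = ¼ + (2*U)/8 = ¼ + U/4)
C(P) = ¼ - 4/P (C(P) = (¼ + (¼)*0) - 4/P = (¼ + 0) - 4/P = ¼ - 4/P)
√(14709 + C(15)*(-51)) - 1*(-37627) = √(14709 + ((¼)*(-16 + 15)/15)*(-51)) - 1*(-37627) = √(14709 + ((¼)*(1/15)*(-1))*(-51)) + 37627 = √(14709 - 1/60*(-51)) + 37627 = √(14709 + 17/20) + 37627 = √(294197/20) + 37627 = √1470985/10 + 37627 = 37627 + √1470985/10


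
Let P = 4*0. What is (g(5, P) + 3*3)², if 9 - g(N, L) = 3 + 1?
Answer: 196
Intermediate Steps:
P = 0
g(N, L) = 5 (g(N, L) = 9 - (3 + 1) = 9 - 1*4 = 9 - 4 = 5)
(g(5, P) + 3*3)² = (5 + 3*3)² = (5 + 9)² = 14² = 196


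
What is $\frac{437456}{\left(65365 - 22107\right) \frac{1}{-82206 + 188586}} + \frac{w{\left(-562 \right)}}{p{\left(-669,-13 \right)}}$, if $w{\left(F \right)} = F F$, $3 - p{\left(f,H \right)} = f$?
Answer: $\frac{3910779666989}{3633672} \approx 1.0763 \cdot 10^{6}$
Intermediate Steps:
$p{\left(f,H \right)} = 3 - f$
$w{\left(F \right)} = F^{2}$
$\frac{437456}{\left(65365 - 22107\right) \frac{1}{-82206 + 188586}} + \frac{w{\left(-562 \right)}}{p{\left(-669,-13 \right)}} = \frac{437456}{\left(65365 - 22107\right) \frac{1}{-82206 + 188586}} + \frac{\left(-562\right)^{2}}{3 - -669} = \frac{437456}{43258 \cdot \frac{1}{106380}} + \frac{315844}{3 + 669} = \frac{437456}{43258 \cdot \frac{1}{106380}} + \frac{315844}{672} = \frac{437456}{\frac{21629}{53190}} + 315844 \cdot \frac{1}{672} = 437456 \cdot \frac{53190}{21629} + \frac{78961}{168} = \frac{23268284640}{21629} + \frac{78961}{168} = \frac{3910779666989}{3633672}$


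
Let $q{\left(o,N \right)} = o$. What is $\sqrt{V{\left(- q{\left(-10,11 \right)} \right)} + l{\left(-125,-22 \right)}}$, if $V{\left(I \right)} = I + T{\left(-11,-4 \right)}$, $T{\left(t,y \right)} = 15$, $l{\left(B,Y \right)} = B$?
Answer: $10 i \approx 10.0 i$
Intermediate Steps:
$V{\left(I \right)} = 15 + I$ ($V{\left(I \right)} = I + 15 = 15 + I$)
$\sqrt{V{\left(- q{\left(-10,11 \right)} \right)} + l{\left(-125,-22 \right)}} = \sqrt{\left(15 - -10\right) - 125} = \sqrt{\left(15 + 10\right) - 125} = \sqrt{25 - 125} = \sqrt{-100} = 10 i$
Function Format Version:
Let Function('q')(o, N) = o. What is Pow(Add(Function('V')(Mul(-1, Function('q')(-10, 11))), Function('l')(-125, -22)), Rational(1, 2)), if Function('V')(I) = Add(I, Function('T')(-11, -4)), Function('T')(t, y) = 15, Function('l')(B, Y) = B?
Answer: Mul(10, I) ≈ Mul(10.000, I)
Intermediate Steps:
Function('V')(I) = Add(15, I) (Function('V')(I) = Add(I, 15) = Add(15, I))
Pow(Add(Function('V')(Mul(-1, Function('q')(-10, 11))), Function('l')(-125, -22)), Rational(1, 2)) = Pow(Add(Add(15, Mul(-1, -10)), -125), Rational(1, 2)) = Pow(Add(Add(15, 10), -125), Rational(1, 2)) = Pow(Add(25, -125), Rational(1, 2)) = Pow(-100, Rational(1, 2)) = Mul(10, I)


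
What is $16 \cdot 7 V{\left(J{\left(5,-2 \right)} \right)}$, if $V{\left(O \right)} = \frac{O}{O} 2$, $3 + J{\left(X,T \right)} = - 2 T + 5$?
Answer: $224$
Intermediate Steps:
$J{\left(X,T \right)} = 2 - 2 T$ ($J{\left(X,T \right)} = -3 - \left(-5 + 2 T\right) = 2 - 2 T$)
$V{\left(O \right)} = 2$ ($V{\left(O \right)} = 1 \cdot 2 = 2$)
$16 \cdot 7 V{\left(J{\left(5,-2 \right)} \right)} = 16 \cdot 7 \cdot 2 = 112 \cdot 2 = 224$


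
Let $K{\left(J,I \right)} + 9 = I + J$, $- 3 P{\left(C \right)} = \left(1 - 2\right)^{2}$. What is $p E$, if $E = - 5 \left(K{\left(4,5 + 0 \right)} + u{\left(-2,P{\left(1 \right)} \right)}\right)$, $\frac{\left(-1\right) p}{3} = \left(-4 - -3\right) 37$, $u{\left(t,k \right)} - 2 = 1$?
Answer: $-1665$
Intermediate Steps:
$P{\left(C \right)} = - \frac{1}{3}$ ($P{\left(C \right)} = - \frac{\left(1 - 2\right)^{2}}{3} = - \frac{\left(-1\right)^{2}}{3} = \left(- \frac{1}{3}\right) 1 = - \frac{1}{3}$)
$u{\left(t,k \right)} = 3$ ($u{\left(t,k \right)} = 2 + 1 = 3$)
$K{\left(J,I \right)} = -9 + I + J$ ($K{\left(J,I \right)} = -9 + \left(I + J\right) = -9 + I + J$)
$p = 111$ ($p = - 3 \left(-4 - -3\right) 37 = - 3 \left(-4 + 3\right) 37 = - 3 \left(\left(-1\right) 37\right) = \left(-3\right) \left(-37\right) = 111$)
$E = -15$ ($E = - 5 \left(\left(-9 + \left(5 + 0\right) + 4\right) + 3\right) = - 5 \left(\left(-9 + 5 + 4\right) + 3\right) = - 5 \left(0 + 3\right) = \left(-5\right) 3 = -15$)
$p E = 111 \left(-15\right) = -1665$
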